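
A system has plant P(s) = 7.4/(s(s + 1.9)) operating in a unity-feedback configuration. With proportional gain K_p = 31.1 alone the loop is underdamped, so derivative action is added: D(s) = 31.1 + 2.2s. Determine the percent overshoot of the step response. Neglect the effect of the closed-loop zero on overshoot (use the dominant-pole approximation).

Forward path: (31.1 + 2.2s)·7.4/(s(s+1.9)). The closed-loop characteristic equation is s² + (1.9 + 7.4·2.2)s + 7.4·31.1 = 0.
That is s² + 18.18s + 230.1 = 0, so ω_n = 15.17 rad/s and ζ = 18.18/(2·15.17) = 0.5992.
%OS = 100·exp(−πζ/√(1−ζ²)) = 9.52%.

9.52%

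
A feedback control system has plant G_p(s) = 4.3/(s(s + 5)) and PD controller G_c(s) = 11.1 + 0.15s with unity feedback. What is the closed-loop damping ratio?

ζ = 0.409

Forward path: (11.1 + 0.15s)·4.3/(s(s+5)). The closed-loop characteristic equation is s² + (5 + 4.3·0.15)s + 4.3·11.1 = 0.
That is s² + 5.645s + 47.73 = 0, so ω_n = 6.909 rad/s and ζ = 5.645/(2·6.909) = 0.4085.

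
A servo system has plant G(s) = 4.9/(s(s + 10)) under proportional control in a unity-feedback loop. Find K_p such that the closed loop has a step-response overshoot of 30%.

K_p = 39.8

From %OS = 100·exp(−πζ/√(1−ζ²)) = 30%, ζ = −ln(0.3)/√(π²+ln²(0.3)) = 0.3579.
Characteristic equation s² + 10s + 4.9K_p = 0 gives ζ = 10/(2√(4.9K_p)).
Setting ζ = 0.3579: √(4.9K_p) = 10/(2·0.3579) = 13.97, so K_p = 195.2/4.9 = 39.8.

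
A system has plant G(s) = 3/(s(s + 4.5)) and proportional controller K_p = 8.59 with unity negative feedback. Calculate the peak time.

T_p = 0.69 s

From 1 + K_pG(s) = 0: s² + 4.5s + 25.77 = 0 ⇒ ω_n = 5.076, ζ = 0.4432.
Damped frequency ω_d = ω_n√(1−ζ²) = 4.551 rad/s, so peak time T_p = π/ω_d = 0.69 s.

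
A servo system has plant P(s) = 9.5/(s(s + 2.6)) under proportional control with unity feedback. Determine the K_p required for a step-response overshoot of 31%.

From %OS = 100·exp(−πζ/√(1−ζ²)) = 31%, ζ = −ln(0.31)/√(π²+ln²(0.31)) = 0.3493.
Characteristic equation s² + 2.6s + 9.5K_p = 0 gives ζ = 2.6/(2√(9.5K_p)).
Setting ζ = 0.3493: √(9.5K_p) = 2.6/(2·0.3493) = 3.722, so K_p = 13.85/9.5 = 1.46.

K_p = 1.46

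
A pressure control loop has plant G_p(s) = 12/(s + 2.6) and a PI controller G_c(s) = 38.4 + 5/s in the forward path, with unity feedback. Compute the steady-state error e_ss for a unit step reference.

0

The open loop G_c(s)G_p(s) has a pole at the origin (type 1), so the static position error constant is infinite and e_ss = 1/(1+∞) = 0.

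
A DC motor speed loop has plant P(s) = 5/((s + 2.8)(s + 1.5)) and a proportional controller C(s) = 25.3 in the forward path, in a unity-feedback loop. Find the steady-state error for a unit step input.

0.0321

The loop is type 0. Static position error constant K_pos = C(0)·P(0) = 25.3·1.19 = 30.12.
Steady-state error to a unit step: e_ss = 1/(1+K_pos) = 1/31.12 = 0.0321.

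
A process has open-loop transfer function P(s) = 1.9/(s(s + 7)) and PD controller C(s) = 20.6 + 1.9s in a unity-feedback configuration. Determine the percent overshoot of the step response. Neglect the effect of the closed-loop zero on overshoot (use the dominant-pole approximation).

Forward path: (20.6 + 1.9s)·1.9/(s(s+7)). The closed-loop characteristic equation is s² + (7 + 1.9·1.9)s + 1.9·20.6 = 0.
That is s² + 10.61s + 39.14 = 0, so ω_n = 6.256 rad/s and ζ = 10.61/(2·6.256) = 0.848.
%OS = 100·exp(−πζ/√(1−ζ²)) = 0.657%.

0.657%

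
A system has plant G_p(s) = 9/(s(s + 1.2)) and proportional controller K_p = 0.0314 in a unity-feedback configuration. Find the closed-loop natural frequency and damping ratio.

ω_n = 0.532 rad/s, ζ = 1.13

With unity feedback the closed-loop characteristic equation is s² + 1.2s + 0.0314·9 = s² + 1.2s + 0.2826 = 0.
Matching s² + 2ζω_n s + ω_n²: ω_n = √0.2826 = 0.5316 rad/s and 2ζω_n = 1.2, so ζ = 1.2/(2·0.5316) = 1.13.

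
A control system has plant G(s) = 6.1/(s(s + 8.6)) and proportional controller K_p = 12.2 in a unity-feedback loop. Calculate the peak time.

The closed-loop denominator s² + 8.6s + 74.42 gives ω_n = √74.42 = 8.627 and ζ = 8.6/(2ω_n) = 0.4985.
Damped frequency ω_d = ω_n√(1−ζ²) = 7.479 rad/s, so peak time T_p = π/ω_d = 0.42 s.

T_p = 0.42 s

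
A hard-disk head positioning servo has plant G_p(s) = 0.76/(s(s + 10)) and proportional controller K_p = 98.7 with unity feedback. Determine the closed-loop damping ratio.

ζ = 0.577

With unity feedback the closed-loop characteristic equation is s² + 10s + 98.7·0.76 = s² + 10s + 75.01 = 0.
So ω_n² = 75.01 ⇒ ω_n = 8.661 rad/s, and ζ = 10/(2ω_n) = 0.577.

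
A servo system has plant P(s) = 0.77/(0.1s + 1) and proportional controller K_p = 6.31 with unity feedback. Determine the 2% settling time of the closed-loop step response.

T_s ≈ 0.0683 s

Closed loop: T(s) = K_p·P/(1+K_p·P) = 4.859/(0.1s + 1 + 4.859), with pole at s = −(1 + 4.859)/0.1 = −58.59.
τ = 1/58.59 = 0.01707 s, so 2% settling time ≈ 4τ = 0.0683 s.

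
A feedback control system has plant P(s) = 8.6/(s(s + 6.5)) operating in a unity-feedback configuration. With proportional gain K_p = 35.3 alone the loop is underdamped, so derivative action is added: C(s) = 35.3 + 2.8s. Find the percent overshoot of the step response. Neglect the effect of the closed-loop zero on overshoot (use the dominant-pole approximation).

0.318%

Forward path: (35.3 + 2.8s)·8.6/(s(s+6.5)). The closed-loop characteristic equation is s² + (6.5 + 8.6·2.8)s + 8.6·35.3 = 0.
That is s² + 30.58s + 303.6 = 0, so ω_n = 17.42 rad/s and ζ = 30.58/(2·17.42) = 0.8775.
%OS = 100·exp(−πζ/√(1−ζ²)) = 0.318%.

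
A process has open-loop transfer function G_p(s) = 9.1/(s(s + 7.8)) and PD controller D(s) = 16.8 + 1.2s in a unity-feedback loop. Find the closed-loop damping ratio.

ζ = 0.757

Forward path: (16.8 + 1.2s)·9.1/(s(s+7.8)). The closed-loop characteristic equation is s² + (7.8 + 9.1·1.2)s + 9.1·16.8 = 0.
That is s² + 18.72s + 152.9 = 0, so ω_n = 12.36 rad/s and ζ = 18.72/(2·12.36) = 0.757.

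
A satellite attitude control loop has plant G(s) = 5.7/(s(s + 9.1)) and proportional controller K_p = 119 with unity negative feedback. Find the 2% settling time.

T_s ≈ 0.879 s

Closed-loop characteristic equation: s² + 9.1s + 678.3 = 0, so ω_n = 26.04 rad/s and ζ = 9.1/(2·26.04) = 0.1747.
2% settling time T_s ≈ 4/(ζω_n) = 4/4.55 = 0.879 s.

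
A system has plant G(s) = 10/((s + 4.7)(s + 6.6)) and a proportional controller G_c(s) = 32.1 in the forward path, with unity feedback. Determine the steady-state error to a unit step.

0.0881

The loop is type 0. Static position error constant K_pos = G_c(0)·G(0) = 32.1·0.3224 = 10.35.
Steady-state error to a unit step: e_ss = 1/(1+K_pos) = 1/11.35 = 0.0881.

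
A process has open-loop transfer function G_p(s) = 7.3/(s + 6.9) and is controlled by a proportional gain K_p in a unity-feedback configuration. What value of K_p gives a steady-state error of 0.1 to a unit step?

K_p = 8.51

The loop is type 0, so e_ss(step) = 1/(1 + K_pos) with K_pos = K_p·G_p(0).
G_p(0) = 1.058. Require 1/(1 + K_p·1.058) = 0.1, so 1 + 1.058·K_p = 10.
K_p = (10 − 1)/1.058 = 8.51.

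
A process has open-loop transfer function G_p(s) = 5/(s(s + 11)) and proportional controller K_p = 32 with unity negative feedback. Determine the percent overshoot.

21.9%

The closed-loop denominator s² + 11s + 160 gives ω_n = √160 = 12.65 and ζ = 11/(2ω_n) = 0.4348.
%OS = 100·exp(−πζ/√(1−ζ²)) = 100·exp(−π·0.4348/√0.8109) = 21.9%.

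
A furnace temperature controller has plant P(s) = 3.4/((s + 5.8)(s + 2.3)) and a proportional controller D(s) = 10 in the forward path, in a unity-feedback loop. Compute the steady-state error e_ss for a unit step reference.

The loop is type 0. Static position error constant K_pos = D(0)·P(0) = 10·0.2549 = 2.549.
Steady-state error to a unit step: e_ss = 1/(1+K_pos) = 1/3.549 = 0.282.

0.282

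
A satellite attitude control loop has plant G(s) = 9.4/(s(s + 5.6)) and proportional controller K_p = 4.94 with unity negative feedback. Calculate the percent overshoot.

Closed-loop characteristic equation: s² + 5.6s + 46.44 = 0, so ω_n = 6.814 rad/s and ζ = 5.6/(2·6.814) = 0.4109.
%OS = 100·exp(−πζ/√(1−ζ²)) = 100·exp(−π·0.4109/√0.8312) = 24.3%.

24.3%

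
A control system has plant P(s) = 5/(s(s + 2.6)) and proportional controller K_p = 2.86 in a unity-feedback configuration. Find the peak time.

T_p = 0.885 s

Closed-loop characteristic equation: s² + 2.6s + 14.3 = 0, so ω_n = 3.782 rad/s and ζ = 2.6/(2·3.782) = 0.3438.
Damped frequency ω_d = ω_n√(1−ζ²) = 3.551 rad/s, so peak time T_p = π/ω_d = 0.885 s.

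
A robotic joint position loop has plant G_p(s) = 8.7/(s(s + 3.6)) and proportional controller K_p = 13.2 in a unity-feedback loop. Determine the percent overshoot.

From 1 + K_pG_p(s) = 0: s² + 3.6s + 114.8 = 0 ⇒ ω_n = 10.72, ζ = 0.168.
%OS = 100·exp(−πζ/√(1−ζ²)) = 100·exp(−π·0.168/√0.9718) = 58.5%.

58.5%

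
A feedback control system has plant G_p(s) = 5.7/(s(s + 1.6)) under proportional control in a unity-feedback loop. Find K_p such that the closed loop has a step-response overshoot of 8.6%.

K_p = 0.296

From %OS = 100·exp(−πζ/√(1−ζ²)) = 8.6%, ζ = −ln(0.086)/√(π²+ln²(0.086)) = 0.6155.
Characteristic equation s² + 1.6s + 5.7K_p = 0 gives ζ = 1.6/(2√(5.7K_p)).
Setting ζ = 0.6155: √(5.7K_p) = 1.6/(2·0.6155) = 1.3, so K_p = 1.689/5.7 = 0.296.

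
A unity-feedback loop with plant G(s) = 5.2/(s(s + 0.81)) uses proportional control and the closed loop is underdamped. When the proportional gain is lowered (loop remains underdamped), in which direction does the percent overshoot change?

decrease

ζ = 0.81/(2√(5.2K_p)) rises as K_p falls; higher damping means less overshoot.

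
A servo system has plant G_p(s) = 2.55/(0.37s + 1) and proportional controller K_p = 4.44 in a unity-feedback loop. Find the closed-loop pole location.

s = -33.3

Closed loop: T(s) = K_p·G_p/(1+K_p·G_p) = 11.32/(0.37s + 1 + 11.32), with pole at s = −(1 + 11.32)/0.37 = −33.3.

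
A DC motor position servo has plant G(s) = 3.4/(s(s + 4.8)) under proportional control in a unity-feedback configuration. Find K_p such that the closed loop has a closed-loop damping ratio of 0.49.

K_p = 7.06

Closed-loop characteristic equation: s² + 4.8s + K_p·3.4 = 0.
So ω_n = √(3.4K_p) and 2ζω_n = 4.8, giving ζ = 4.8/(2√(3.4K_p)).
Setting ζ = 0.49: √(3.4K_p) = 4.8/(2·0.49) = 4.898, so K_p = 23.99/3.4 = 7.06.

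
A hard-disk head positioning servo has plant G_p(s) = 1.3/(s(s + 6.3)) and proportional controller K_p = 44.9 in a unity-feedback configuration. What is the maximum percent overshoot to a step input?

24.1%

From 1 + K_pG_p(s) = 0: s² + 6.3s + 58.37 = 0 ⇒ ω_n = 7.64, ζ = 0.4123.
%OS = 100·exp(−πζ/√(1−ζ²)) = 100·exp(−π·0.4123/√0.83) = 24.1%.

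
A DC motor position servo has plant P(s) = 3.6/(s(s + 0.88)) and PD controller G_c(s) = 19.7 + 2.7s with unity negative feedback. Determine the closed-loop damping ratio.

ζ = 0.629

Forward path: (19.7 + 2.7s)·3.6/(s(s+0.88)). The closed-loop characteristic equation is s² + (0.88 + 3.6·2.7)s + 3.6·19.7 = 0.
That is s² + 10.6s + 70.92 = 0, so ω_n = 8.421 rad/s and ζ = 10.6/(2·8.421) = 0.6293.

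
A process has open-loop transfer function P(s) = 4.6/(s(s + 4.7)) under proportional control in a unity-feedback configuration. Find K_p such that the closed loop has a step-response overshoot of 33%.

K_p = 10.8

From %OS = 100·exp(−πζ/√(1−ζ²)) = 33%, ζ = −ln(0.33)/√(π²+ln²(0.33)) = 0.3328.
Characteristic equation s² + 4.7s + 4.6K_p = 0 gives ζ = 4.7/(2√(4.6K_p)).
Setting ζ = 0.3328: √(4.6K_p) = 4.7/(2·0.3328) = 7.062, so K_p = 49.87/4.6 = 10.8.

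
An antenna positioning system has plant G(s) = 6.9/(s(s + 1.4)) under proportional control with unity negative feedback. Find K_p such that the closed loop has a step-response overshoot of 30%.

K_p = 0.555

From %OS = 100·exp(−πζ/√(1−ζ²)) = 30%, ζ = −ln(0.3)/√(π²+ln²(0.3)) = 0.3579.
Characteristic equation s² + 1.4s + 6.9K_p = 0 gives ζ = 1.4/(2√(6.9K_p)).
Setting ζ = 0.3579: √(6.9K_p) = 1.4/(2·0.3579) = 1.956, so K_p = 3.826/6.9 = 0.555.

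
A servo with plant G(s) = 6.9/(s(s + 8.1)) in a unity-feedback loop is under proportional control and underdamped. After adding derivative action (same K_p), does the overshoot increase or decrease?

decrease

The derivative term adds K·K_d to the s-coefficient of the characteristic equation, raising 2ζω_n while ω_n is unchanged; ζ increases, so overshoot decreases.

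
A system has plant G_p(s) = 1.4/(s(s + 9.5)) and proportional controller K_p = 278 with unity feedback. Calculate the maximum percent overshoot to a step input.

45.9%

Closed-loop characteristic equation: s² + 9.5s + 389.2 = 0, so ω_n = 19.73 rad/s and ζ = 9.5/(2·19.73) = 0.2408.
%OS = 100·exp(−πζ/√(1−ζ²)) = 100·exp(−π·0.2408/√0.942) = 45.9%.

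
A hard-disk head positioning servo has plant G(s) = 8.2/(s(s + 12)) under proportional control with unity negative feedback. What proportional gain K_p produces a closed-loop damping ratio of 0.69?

K_p = 9.22

Closed-loop characteristic equation: s² + 12s + K_p·8.2 = 0.
So ω_n = √(8.2K_p) and 2ζω_n = 12, giving ζ = 12/(2√(8.2K_p)).
Setting ζ = 0.69: √(8.2K_p) = 12/(2·0.69) = 8.696, so K_p = 75.61/8.2 = 9.22.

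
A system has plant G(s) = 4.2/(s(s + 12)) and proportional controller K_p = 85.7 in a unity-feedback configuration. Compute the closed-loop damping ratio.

ζ = 0.316

The closed-loop denominator is s(s+12) + 85.7·4.2 = s² + 12s + 359.9.
So ω_n² = 359.9 ⇒ ω_n = 18.97 rad/s, and ζ = 12/(2ω_n) = 0.316.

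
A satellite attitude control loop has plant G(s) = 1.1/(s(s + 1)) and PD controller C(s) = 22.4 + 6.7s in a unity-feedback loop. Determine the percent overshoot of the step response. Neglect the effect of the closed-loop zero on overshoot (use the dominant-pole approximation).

0.726%

Forward path: (22.4 + 6.7s)·1.1/(s(s+1)). The closed-loop characteristic equation is s² + (1 + 1.1·6.7)s + 1.1·22.4 = 0.
That is s² + 8.37s + 24.64 = 0, so ω_n = 4.964 rad/s and ζ = 8.37/(2·4.964) = 0.8431.
%OS = 100·exp(−πζ/√(1−ζ²)) = 0.726%.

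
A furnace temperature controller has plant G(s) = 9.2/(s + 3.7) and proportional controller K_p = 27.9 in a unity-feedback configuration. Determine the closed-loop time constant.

Closed-loop transfer function: T(s) = K_p·G(s)/(1 + K_p·G(s)) = 256.7/(s + 3.7 + 256.7) = 256.7/(s + 260.4).
Time constant τ = 1/260.4 = 0.00384 s.

τ = 0.00384 s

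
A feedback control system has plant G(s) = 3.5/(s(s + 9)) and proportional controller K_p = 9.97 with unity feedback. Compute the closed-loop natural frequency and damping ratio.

ω_n = 5.91 rad/s, ζ = 0.762

1 + K_p·G(s) = 0 gives s² + 9s + 34.9 = 0.
Matching s² + 2ζω_n s + ω_n²: ω_n = √34.9 = 5.907 rad/s and 2ζω_n = 9, so ζ = 9/(2·5.907) = 0.762.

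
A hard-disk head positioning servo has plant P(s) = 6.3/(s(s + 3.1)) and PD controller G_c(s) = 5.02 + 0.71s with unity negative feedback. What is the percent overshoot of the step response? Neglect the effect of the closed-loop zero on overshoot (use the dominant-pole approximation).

5.72%

Forward path: (5.02 + 0.71s)·6.3/(s(s+3.1)). The closed-loop characteristic equation is s² + (3.1 + 6.3·0.71)s + 6.3·5.02 = 0.
That is s² + 7.573s + 31.63 = 0, so ω_n = 5.624 rad/s and ζ = 7.573/(2·5.624) = 0.6733.
%OS = 100·exp(−πζ/√(1−ζ²)) = 5.72%.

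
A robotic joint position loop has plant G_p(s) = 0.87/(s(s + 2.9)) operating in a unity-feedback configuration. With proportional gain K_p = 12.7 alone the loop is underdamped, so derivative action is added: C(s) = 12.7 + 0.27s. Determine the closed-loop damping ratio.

Forward path: (12.7 + 0.27s)·0.87/(s(s+2.9)). The closed-loop characteristic equation is s² + (2.9 + 0.87·0.27)s + 0.87·12.7 = 0.
That is s² + 3.135s + 11.05 = 0, so ω_n = 3.324 rad/s and ζ = 3.135/(2·3.324) = 0.4716.

ζ = 0.472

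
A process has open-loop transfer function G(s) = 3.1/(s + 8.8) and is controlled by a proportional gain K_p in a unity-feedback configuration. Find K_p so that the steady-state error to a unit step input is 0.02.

Steady-state error for a unit step on this type-0 loop is 1/(1 + K_p·G(0)).
G(0) = 0.3523. Require 1/(1 + K_p·0.3523) = 0.02, so 1 + 0.3523·K_p = 50.
K_p = (50 − 1)/0.3523 = 139.

K_p = 139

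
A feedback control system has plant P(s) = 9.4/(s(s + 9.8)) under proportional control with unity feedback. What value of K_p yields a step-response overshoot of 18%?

K_p = 11.1

From %OS = 100·exp(−πζ/√(1−ζ²)) = 18%, ζ = −ln(0.18)/√(π²+ln²(0.18)) = 0.4791.
Characteristic equation s² + 9.8s + 9.4K_p = 0 gives ζ = 9.8/(2√(9.4K_p)).
Setting ζ = 0.4791: √(9.4K_p) = 9.8/(2·0.4791) = 10.23, so K_p = 104.6/9.4 = 11.1.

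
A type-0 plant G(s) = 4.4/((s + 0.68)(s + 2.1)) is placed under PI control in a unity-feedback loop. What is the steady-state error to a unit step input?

0

The PI controller's integrator makes the forward path type 1, so e_ss to a step is zero.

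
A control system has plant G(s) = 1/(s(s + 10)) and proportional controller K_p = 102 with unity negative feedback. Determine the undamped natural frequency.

ω_n = 10.1 rad/s

With unity feedback the closed-loop characteristic equation is s² + 10s + 102·1 = s² + 10s + 102 = 0.
So ω_n² = 102 ⇒ ω_n = 10.1 rad/s, and ζ = 10/(2ω_n) = 0.495.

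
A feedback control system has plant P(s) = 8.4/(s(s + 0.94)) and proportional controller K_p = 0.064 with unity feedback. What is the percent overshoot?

7.25%

Closed-loop characteristic equation: s² + 0.94s + 0.5376 = 0, so ω_n = 0.7332 rad/s and ζ = 0.94/(2·0.7332) = 0.641.
%OS = 100·exp(−πζ/√(1−ζ²)) = 100·exp(−π·0.641/√0.5891) = 7.25%.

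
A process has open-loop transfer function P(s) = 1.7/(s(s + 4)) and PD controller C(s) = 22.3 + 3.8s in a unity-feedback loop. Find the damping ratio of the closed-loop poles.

ζ = 0.849

Forward path: (22.3 + 3.8s)·1.7/(s(s+4)). The closed-loop characteristic equation is s² + (4 + 1.7·3.8)s + 1.7·22.3 = 0.
That is s² + 10.46s + 37.91 = 0, so ω_n = 6.157 rad/s and ζ = 10.46/(2·6.157) = 0.8494.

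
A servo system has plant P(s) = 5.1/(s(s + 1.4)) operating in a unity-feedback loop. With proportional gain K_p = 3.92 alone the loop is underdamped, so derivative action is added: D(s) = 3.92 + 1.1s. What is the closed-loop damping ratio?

ζ = 0.784

Forward path: (3.92 + 1.1s)·5.1/(s(s+1.4)). The closed-loop characteristic equation is s² + (1.4 + 5.1·1.1)s + 5.1·3.92 = 0.
That is s² + 7.01s + 19.99 = 0, so ω_n = 4.471 rad/s and ζ = 7.01/(2·4.471) = 0.7839.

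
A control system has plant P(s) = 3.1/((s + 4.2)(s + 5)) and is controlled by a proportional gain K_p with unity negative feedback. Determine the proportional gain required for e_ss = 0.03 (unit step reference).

K_p = 219

For a type-0 loop with proportional control, e_ss = 1/(1 + K_p·P(0)).
P(0) = 0.1476. Require 1/(1 + K_p·0.1476) = 0.03, so 1 + 0.1476·K_p = 33.33.
K_p = (33.33 − 1)/0.1476 = 219.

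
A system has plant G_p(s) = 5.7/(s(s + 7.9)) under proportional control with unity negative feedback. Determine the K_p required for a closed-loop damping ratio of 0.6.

Closed-loop characteristic equation: s² + 7.9s + K_p·5.7 = 0.
So ω_n = √(5.7K_p) and 2ζω_n = 7.9, giving ζ = 7.9/(2√(5.7K_p)).
Setting ζ = 0.6: √(5.7K_p) = 7.9/(2·0.6) = 6.583, so K_p = 43.34/5.7 = 7.6.

K_p = 7.6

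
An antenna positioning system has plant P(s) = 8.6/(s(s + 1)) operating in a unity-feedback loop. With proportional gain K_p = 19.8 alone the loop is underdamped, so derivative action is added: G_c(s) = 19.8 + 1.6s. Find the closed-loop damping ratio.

Forward path: (19.8 + 1.6s)·8.6/(s(s+1)). The closed-loop characteristic equation is s² + (1 + 8.6·1.6)s + 8.6·19.8 = 0.
That is s² + 14.76s + 170.3 = 0, so ω_n = 13.05 rad/s and ζ = 14.76/(2·13.05) = 0.5656.

ζ = 0.566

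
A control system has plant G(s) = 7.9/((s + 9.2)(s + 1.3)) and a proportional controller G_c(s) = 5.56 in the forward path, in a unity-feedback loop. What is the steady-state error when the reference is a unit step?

The loop is type 0. Static position error constant K_pos = G_c(0)·G(0) = 5.56·0.6605 = 3.673.
Steady-state error to a unit step: e_ss = 1/(1+K_pos) = 1/4.673 = 0.214.

0.214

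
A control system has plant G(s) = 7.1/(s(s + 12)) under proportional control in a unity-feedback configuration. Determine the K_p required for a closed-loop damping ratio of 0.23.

Closed-loop characteristic equation: s² + 12s + K_p·7.1 = 0.
So ω_n = √(7.1K_p) and 2ζω_n = 12, giving ζ = 12/(2√(7.1K_p)).
Setting ζ = 0.23: √(7.1K_p) = 12/(2·0.23) = 26.09, so K_p = 680.5/7.1 = 95.8.

K_p = 95.8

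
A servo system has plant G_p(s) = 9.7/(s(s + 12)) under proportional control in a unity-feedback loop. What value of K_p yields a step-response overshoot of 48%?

From %OS = 100·exp(−πζ/√(1−ζ²)) = 48%, ζ = −ln(0.48)/√(π²+ln²(0.48)) = 0.2275.
Characteristic equation s² + 12s + 9.7K_p = 0 gives ζ = 12/(2√(9.7K_p)).
Setting ζ = 0.2275: √(9.7K_p) = 12/(2·0.2275) = 26.37, so K_p = 695.5/9.7 = 71.7.

K_p = 71.7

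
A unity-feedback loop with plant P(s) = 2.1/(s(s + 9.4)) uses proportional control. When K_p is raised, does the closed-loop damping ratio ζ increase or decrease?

decrease

ζ = 9.4/(2√(2.1K_p)); increasing K_p raises the denominator, so ζ falls.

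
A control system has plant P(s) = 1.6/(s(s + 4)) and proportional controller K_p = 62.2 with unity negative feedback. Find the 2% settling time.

T_s ≈ 2 s

The closed-loop denominator s² + 4s + 99.52 gives ω_n = √99.52 = 9.976 and ζ = 4/(2ω_n) = 0.2005.
2% settling time T_s ≈ 4/(ζω_n) = 4/2 = 2 s.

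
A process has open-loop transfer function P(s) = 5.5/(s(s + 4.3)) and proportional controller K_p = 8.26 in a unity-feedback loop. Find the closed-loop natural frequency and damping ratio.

ω_n = 6.74 rad/s, ζ = 0.319

The closed-loop denominator is s(s+4.3) + 8.26·5.5 = s² + 4.3s + 45.43.
So ω_n² = 45.43 ⇒ ω_n = 6.74 rad/s, and ζ = 4.3/(2ω_n) = 0.319.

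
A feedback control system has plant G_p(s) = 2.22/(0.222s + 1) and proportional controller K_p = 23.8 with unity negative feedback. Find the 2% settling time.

T_s ≈ 0.0165 s

Closed loop: T(s) = K_p·G_p/(1+K_p·G_p) = 52.84/(0.222s + 1 + 52.84), with pole at s = −(1 + 52.84)/0.222 = −242.5.
τ = 1/242.5 = 0.004124 s, so 2% settling time ≈ 4τ = 0.0165 s.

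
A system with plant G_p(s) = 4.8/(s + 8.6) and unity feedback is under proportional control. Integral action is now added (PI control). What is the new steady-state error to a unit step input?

0

Adding integral action puts a pole at s = 0 in the forward path, raising the system type to 1; a type-1 loop has zero steady-state error to a step.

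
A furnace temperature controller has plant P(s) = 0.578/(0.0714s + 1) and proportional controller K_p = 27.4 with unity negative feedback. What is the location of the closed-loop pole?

s = -235.8

Closed loop: T(s) = K_p·P/(1+K_p·P) = 15.84/(0.0714s + 1 + 15.84), with pole at s = −(1 + 15.84)/0.0714 = −235.8.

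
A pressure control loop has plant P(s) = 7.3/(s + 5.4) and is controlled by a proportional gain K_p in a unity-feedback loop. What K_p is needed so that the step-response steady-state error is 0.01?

K_p = 73.2

For a type-0 loop with proportional control, e_ss = 1/(1 + K_p·P(0)).
P(0) = 1.352. Require 1/(1 + K_p·1.352) = 0.01, so 1 + 1.352·K_p = 100.
K_p = (100 − 1)/1.352 = 73.2.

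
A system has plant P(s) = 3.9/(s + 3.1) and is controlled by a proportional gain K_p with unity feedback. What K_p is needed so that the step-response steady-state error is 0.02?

For a type-0 loop with proportional control, e_ss = 1/(1 + K_p·P(0)).
P(0) = 1.258. Require 1/(1 + K_p·1.258) = 0.02, so 1 + 1.258·K_p = 50.
K_p = (50 − 1)/1.258 = 38.9.

K_p = 38.9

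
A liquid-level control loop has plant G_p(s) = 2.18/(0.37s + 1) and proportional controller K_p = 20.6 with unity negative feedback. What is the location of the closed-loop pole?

s = -124.1

Closed loop: T(s) = K_p·G_p/(1+K_p·G_p) = 44.91/(0.37s + 1 + 44.91), with pole at s = −(1 + 44.91)/0.37 = −124.1.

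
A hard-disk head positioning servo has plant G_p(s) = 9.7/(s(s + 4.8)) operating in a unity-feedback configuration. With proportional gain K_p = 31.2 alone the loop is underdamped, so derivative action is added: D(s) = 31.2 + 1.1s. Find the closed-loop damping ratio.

ζ = 0.445

Forward path: (31.2 + 1.1s)·9.7/(s(s+4.8)). The closed-loop characteristic equation is s² + (4.8 + 9.7·1.1)s + 9.7·31.2 = 0.
That is s² + 15.47s + 302.6 = 0, so ω_n = 17.4 rad/s and ζ = 15.47/(2·17.4) = 0.4446.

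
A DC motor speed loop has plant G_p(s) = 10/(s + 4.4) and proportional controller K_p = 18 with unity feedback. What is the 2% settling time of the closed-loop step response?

Closed-loop transfer function: T(s) = K_p·G_p(s)/(1 + K_p·G_p(s)) = 180/(s + 4.4 + 180) = 180/(s + 184.4).
Time constant τ = 1/184.4 = 0.005423 s, so the 2% settling time is about 4τ = 0.0217 s.

T_s ≈ 0.0217 s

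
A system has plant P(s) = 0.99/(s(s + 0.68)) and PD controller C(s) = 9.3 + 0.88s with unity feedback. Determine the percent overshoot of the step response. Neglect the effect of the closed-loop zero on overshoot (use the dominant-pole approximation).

43.6%

Forward path: (9.3 + 0.88s)·0.99/(s(s+0.68)). The closed-loop characteristic equation is s² + (0.68 + 0.99·0.88)s + 0.99·9.3 = 0.
That is s² + 1.551s + 9.207 = 0, so ω_n = 3.034 rad/s and ζ = 1.551/(2·3.034) = 0.2556.
%OS = 100·exp(−πζ/√(1−ζ²)) = 43.6%.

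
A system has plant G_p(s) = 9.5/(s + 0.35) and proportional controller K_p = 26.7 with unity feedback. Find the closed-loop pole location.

Closed-loop transfer function: T(s) = K_p·G_p(s)/(1 + K_p·G_p(s)) = 253.7/(s + 0.35 + 253.7) = 253.7/(s + 254).
The closed-loop pole is at s = −254.

s = -254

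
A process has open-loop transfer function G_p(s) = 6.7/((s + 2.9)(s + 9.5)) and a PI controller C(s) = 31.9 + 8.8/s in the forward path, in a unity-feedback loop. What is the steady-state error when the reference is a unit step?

The open loop C(s)G_p(s) has a pole at the origin (type 1), so the static position error constant is infinite and e_ss = 1/(1+∞) = 0.

0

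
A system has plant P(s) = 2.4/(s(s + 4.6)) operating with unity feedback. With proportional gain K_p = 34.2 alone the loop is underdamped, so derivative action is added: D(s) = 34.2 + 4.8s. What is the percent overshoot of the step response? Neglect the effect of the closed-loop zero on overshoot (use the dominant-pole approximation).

Forward path: (34.2 + 4.8s)·2.4/(s(s+4.6)). The closed-loop characteristic equation is s² + (4.6 + 2.4·4.8)s + 2.4·34.2 = 0.
That is s² + 16.12s + 82.08 = 0, so ω_n = 9.06 rad/s and ζ = 16.12/(2·9.06) = 0.8896.
%OS = 100·exp(−πζ/√(1−ζ²)) = 0.22%.

0.22%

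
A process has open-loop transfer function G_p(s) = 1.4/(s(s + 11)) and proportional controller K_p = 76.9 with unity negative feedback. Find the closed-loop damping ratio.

ζ = 0.53

1 + K_p·G_p(s) = 0 gives s² + 11s + 107.7 = 0.
Matching s² + 2ζω_n s + ω_n²: ω_n = √107.7 = 10.38 rad/s and 2ζω_n = 11, so ζ = 11/(2·10.38) = 0.53.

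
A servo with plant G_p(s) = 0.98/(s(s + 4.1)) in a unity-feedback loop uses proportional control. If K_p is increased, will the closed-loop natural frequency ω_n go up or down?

increase

ω_n = √(0.98·K_p), which grows with K_p.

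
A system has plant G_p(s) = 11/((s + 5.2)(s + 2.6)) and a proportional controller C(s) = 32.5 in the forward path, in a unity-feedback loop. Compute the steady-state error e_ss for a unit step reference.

The loop is type 0. Static position error constant K_pos = C(0)·G_p(0) = 32.5·0.8136 = 26.44.
Steady-state error to a unit step: e_ss = 1/(1+K_pos) = 1/27.44 = 0.0364.

0.0364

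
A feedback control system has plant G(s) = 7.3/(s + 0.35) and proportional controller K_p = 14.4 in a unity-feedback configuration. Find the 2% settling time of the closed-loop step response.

T_s ≈ 0.0379 s

Closed-loop transfer function: T(s) = K_p·G(s)/(1 + K_p·G(s)) = 105.1/(s + 0.35 + 105.1) = 105.1/(s + 105.5).
Time constant τ = 1/105.5 = 0.009481 s, so the 2% settling time is about 4τ = 0.0379 s.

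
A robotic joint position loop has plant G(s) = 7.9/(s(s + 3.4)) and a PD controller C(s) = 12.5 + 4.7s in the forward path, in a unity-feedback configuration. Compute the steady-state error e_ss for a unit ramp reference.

0.0344

The loop has one pole at the origin (type 1). Velocity error constant K_v = lim_{s→0} s·C(s)G(s) = 12.5·7.9/3.4 = 29.04.
Steady-state error to a unit ramp: e_ss = 1/K_v = 0.0344.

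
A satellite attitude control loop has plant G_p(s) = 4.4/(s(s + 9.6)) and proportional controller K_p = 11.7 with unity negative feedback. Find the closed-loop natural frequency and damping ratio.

1 + K_p·G_p(s) = 0 gives s² + 9.6s + 51.48 = 0.
Matching s² + 2ζω_n s + ω_n²: ω_n = √51.48 = 7.175 rad/s and 2ζω_n = 9.6, so ζ = 9.6/(2·7.175) = 0.669.

ω_n = 7.17 rad/s, ζ = 0.669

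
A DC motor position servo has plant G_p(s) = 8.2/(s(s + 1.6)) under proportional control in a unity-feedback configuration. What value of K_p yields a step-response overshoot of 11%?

From %OS = 100·exp(−πζ/√(1−ζ²)) = 11%, ζ = −ln(0.11)/√(π²+ln²(0.11)) = 0.5749.
Characteristic equation s² + 1.6s + 8.2K_p = 0 gives ζ = 1.6/(2√(8.2K_p)).
Setting ζ = 0.5749: √(8.2K_p) = 1.6/(2·0.5749) = 1.392, so K_p = 1.936/8.2 = 0.236.

K_p = 0.236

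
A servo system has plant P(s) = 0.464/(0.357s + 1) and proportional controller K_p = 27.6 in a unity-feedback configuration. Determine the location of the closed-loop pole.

s = -38.67

Closed loop: T(s) = K_p·P/(1+K_p·P) = 12.81/(0.357s + 1 + 12.81), with pole at s = −(1 + 12.81)/0.357 = −38.67.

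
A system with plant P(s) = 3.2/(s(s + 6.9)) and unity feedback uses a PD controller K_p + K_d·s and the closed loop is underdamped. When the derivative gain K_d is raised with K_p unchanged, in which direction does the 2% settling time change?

Characteristic equation s² + (6.9 + 3.2K_d)s + 3.2K_p = 0: raising K_d increases ζω_n = (6.9+3.2K_d)/2 while the loop stays underdamped, so T_s ≈ 4/(ζω_n) decreases.

decrease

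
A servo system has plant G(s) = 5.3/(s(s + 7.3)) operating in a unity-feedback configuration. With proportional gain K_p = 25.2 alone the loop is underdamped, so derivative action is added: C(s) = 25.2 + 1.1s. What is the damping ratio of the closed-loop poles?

Forward path: (25.2 + 1.1s)·5.3/(s(s+7.3)). The closed-loop characteristic equation is s² + (7.3 + 5.3·1.1)s + 5.3·25.2 = 0.
That is s² + 13.13s + 133.6 = 0, so ω_n = 11.56 rad/s and ζ = 13.13/(2·11.56) = 0.5681.

ζ = 0.568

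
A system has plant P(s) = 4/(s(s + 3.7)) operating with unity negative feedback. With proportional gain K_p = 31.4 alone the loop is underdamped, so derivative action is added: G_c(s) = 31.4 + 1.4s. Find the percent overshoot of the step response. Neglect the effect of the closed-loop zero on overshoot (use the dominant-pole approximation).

Forward path: (31.4 + 1.4s)·4/(s(s+3.7)). The closed-loop characteristic equation is s² + (3.7 + 4·1.4)s + 4·31.4 = 0.
That is s² + 9.3s + 125.6 = 0, so ω_n = 11.21 rad/s and ζ = 9.3/(2·11.21) = 0.4149.
%OS = 100·exp(−πζ/√(1−ζ²)) = 23.9%.

23.9%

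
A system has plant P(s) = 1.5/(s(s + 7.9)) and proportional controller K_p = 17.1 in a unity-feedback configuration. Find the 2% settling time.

T_s ≈ 1.01 s

From 1 + K_pP(s) = 0: s² + 7.9s + 25.65 = 0 ⇒ ω_n = 5.065, ζ = 0.7799.
2% settling time T_s ≈ 4/(ζω_n) = 4/3.95 = 1.01 s.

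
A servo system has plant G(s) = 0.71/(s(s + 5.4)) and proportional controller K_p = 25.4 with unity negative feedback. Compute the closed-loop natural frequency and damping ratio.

With unity feedback the closed-loop characteristic equation is s² + 5.4s + 25.4·0.71 = s² + 5.4s + 18.03 = 0.
So ω_n² = 18.03 ⇒ ω_n = 4.247 rad/s, and ζ = 5.4/(2ω_n) = 0.636.

ω_n = 4.25 rad/s, ζ = 0.636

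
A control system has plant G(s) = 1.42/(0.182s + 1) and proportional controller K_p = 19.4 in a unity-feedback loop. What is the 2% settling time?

T_s ≈ 0.0255 s

Closed loop: T(s) = K_p·G/(1+K_p·G) = 27.55/(0.182s + 1 + 27.55), with pole at s = −(1 + 27.55)/0.182 = −156.9.
τ = 1/156.9 = 0.006375 s, so 2% settling time ≈ 4τ = 0.0255 s.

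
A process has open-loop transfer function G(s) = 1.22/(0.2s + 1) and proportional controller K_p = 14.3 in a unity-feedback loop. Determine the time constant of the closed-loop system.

τ = 0.0108 s

Closed loop: T(s) = K_p·G/(1+K_p·G) = 17.45/(0.2s + 1 + 17.45), with pole at s = −(1 + 17.45)/0.2 = −92.23.
Closed-loop time constant τ = 1/92.23 = 0.0108 s.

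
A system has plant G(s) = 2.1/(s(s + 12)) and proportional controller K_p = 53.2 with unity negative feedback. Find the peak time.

T_p = 0.361 s

Closed-loop characteristic equation: s² + 12s + 111.7 = 0, so ω_n = 10.57 rad/s and ζ = 12/(2·10.57) = 0.5677.
Damped frequency ω_d = ω_n√(1−ζ²) = 8.702 rad/s, so peak time T_p = π/ω_d = 0.361 s.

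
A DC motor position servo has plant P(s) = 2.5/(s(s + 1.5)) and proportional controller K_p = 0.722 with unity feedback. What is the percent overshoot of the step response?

12.1%

Closed-loop characteristic equation: s² + 1.5s + 1.805 = 0, so ω_n = 1.344 rad/s and ζ = 1.5/(2·1.344) = 0.5582.
%OS = 100·exp(−πζ/√(1−ζ²)) = 100·exp(−π·0.5582/√0.6884) = 12.1%.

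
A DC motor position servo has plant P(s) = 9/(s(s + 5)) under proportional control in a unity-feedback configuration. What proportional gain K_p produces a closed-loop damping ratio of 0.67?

K_p = 1.55

Closed-loop characteristic equation: s² + 5s + K_p·9 = 0.
So ω_n = √(9K_p) and 2ζω_n = 5, giving ζ = 5/(2√(9K_p)).
Setting ζ = 0.67: √(9K_p) = 5/(2·0.67) = 3.731, so K_p = 13.92/9 = 1.55.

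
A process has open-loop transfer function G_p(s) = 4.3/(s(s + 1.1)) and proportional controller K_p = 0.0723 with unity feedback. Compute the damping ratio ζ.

ζ = 0.986

The closed-loop denominator is s(s+1.1) + 0.0723·4.3 = s² + 1.1s + 0.3109.
Matching s² + 2ζω_n s + ω_n²: ω_n = √0.3109 = 0.5576 rad/s and 2ζω_n = 1.1, so ζ = 1.1/(2·0.5576) = 0.986.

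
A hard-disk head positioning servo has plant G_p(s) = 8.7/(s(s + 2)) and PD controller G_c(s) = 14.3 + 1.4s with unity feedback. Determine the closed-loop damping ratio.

Forward path: (14.3 + 1.4s)·8.7/(s(s+2)). The closed-loop characteristic equation is s² + (2 + 8.7·1.4)s + 8.7·14.3 = 0.
That is s² + 14.18s + 124.4 = 0, so ω_n = 11.15 rad/s and ζ = 14.18/(2·11.15) = 0.6357.

ζ = 0.636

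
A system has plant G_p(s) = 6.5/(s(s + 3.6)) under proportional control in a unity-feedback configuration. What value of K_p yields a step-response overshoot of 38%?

K_p = 5.75

From %OS = 100·exp(−πζ/√(1−ζ²)) = 38%, ζ = −ln(0.38)/√(π²+ln²(0.38)) = 0.2943.
Characteristic equation s² + 3.6s + 6.5K_p = 0 gives ζ = 3.6/(2√(6.5K_p)).
Setting ζ = 0.2943: √(6.5K_p) = 3.6/(2·0.2943) = 6.115, so K_p = 37.4/6.5 = 5.75.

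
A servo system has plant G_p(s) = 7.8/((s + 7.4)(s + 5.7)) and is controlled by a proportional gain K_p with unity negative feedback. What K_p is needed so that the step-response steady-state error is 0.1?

Steady-state error for a unit step on this type-0 loop is 1/(1 + K_p·G_p(0)).
G_p(0) = 0.1849. Require 1/(1 + K_p·0.1849) = 0.1, so 1 + 0.1849·K_p = 10.
K_p = (10 − 1)/0.1849 = 48.7.

K_p = 48.7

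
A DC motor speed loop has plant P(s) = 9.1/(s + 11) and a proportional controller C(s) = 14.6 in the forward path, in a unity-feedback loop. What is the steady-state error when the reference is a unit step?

The loop is type 0. Static position error constant K_pos = C(0)·P(0) = 14.6·0.8273 = 12.08.
Steady-state error to a unit step: e_ss = 1/(1+K_pos) = 1/13.08 = 0.0765.

0.0765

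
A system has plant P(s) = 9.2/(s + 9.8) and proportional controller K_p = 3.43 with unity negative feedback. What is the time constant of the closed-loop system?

τ = 0.0242 s

Closed-loop transfer function: T(s) = K_p·P(s)/(1 + K_p·P(s)) = 31.56/(s + 9.8 + 31.56) = 31.56/(s + 41.36).
Time constant τ = 1/41.36 = 0.0242 s.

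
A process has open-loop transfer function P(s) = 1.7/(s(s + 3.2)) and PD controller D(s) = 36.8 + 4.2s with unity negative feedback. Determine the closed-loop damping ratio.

Forward path: (36.8 + 4.2s)·1.7/(s(s+3.2)). The closed-loop characteristic equation is s² + (3.2 + 1.7·4.2)s + 1.7·36.8 = 0.
That is s² + 10.34s + 62.56 = 0, so ω_n = 7.909 rad/s and ζ = 10.34/(2·7.909) = 0.6536.

ζ = 0.654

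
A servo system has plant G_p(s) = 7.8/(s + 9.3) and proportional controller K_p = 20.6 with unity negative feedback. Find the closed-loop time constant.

τ = 0.00588 s

Closed-loop transfer function: T(s) = K_p·G_p(s)/(1 + K_p·G_p(s)) = 160.7/(s + 9.3 + 160.7) = 160.7/(s + 170).
Time constant τ = 1/170 = 0.00588 s.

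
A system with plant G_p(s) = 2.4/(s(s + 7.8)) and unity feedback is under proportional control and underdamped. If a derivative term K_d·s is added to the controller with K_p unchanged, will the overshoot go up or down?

With PD the characteristic equation becomes s² + (a + K·K_d)s + K·K_p = 0; the damping term grows, ζ rises, overshoot falls.

decrease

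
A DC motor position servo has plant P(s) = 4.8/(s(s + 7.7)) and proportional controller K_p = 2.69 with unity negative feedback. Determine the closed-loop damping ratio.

The closed-loop denominator is s(s+7.7) + 2.69·4.8 = s² + 7.7s + 12.91.
So ω_n² = 12.91 ⇒ ω_n = 3.593 rad/s, and ζ = 7.7/(2ω_n) = 1.07.

ζ = 1.07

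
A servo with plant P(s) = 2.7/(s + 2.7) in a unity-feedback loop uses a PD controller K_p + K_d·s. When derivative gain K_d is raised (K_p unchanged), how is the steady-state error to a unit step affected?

K_d affects only the transient (the s-coefficient); the DC loop gain, and hence e_ss, depends only on K_p.

unchanged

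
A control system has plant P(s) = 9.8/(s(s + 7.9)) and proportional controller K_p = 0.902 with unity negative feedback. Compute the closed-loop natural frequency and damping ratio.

ω_n = 2.97 rad/s, ζ = 1.33

1 + K_p·P(s) = 0 gives s² + 7.9s + 8.84 = 0.
So ω_n² = 8.84 ⇒ ω_n = 2.973 rad/s, and ζ = 7.9/(2ω_n) = 1.33.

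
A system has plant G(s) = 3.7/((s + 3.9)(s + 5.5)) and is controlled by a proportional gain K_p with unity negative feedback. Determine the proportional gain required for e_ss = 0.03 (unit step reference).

K_p = 187

The loop is type 0, so e_ss(step) = 1/(1 + K_pos) with K_pos = K_p·G(0).
G(0) = 0.1725. Require 1/(1 + K_p·0.1725) = 0.03, so 1 + 0.1725·K_p = 33.33.
K_p = (33.33 − 1)/0.1725 = 187.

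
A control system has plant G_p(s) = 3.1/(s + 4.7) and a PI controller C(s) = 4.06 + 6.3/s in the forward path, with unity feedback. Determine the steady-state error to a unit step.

The open loop C(s)G_p(s) has a pole at the origin (type 1), so the static position error constant is infinite and e_ss = 1/(1+∞) = 0.

0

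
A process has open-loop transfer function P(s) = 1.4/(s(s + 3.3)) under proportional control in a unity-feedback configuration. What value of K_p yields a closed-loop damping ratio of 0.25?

K_p = 31.1

Closed-loop characteristic equation: s² + 3.3s + K_p·1.4 = 0.
So ω_n = √(1.4K_p) and 2ζω_n = 3.3, giving ζ = 3.3/(2√(1.4K_p)).
Setting ζ = 0.25: √(1.4K_p) = 3.3/(2·0.25) = 6.6, so K_p = 43.56/1.4 = 31.1.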